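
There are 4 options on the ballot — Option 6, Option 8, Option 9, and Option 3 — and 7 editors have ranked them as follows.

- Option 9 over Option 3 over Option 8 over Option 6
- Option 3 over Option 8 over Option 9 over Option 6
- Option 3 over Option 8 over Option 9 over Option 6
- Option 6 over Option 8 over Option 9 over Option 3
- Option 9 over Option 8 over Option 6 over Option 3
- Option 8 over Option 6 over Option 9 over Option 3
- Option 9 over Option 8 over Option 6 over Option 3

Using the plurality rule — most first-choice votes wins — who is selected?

First-place vote totals:
  Option 6: 1
  Option 8: 1
  Option 9: 3
  Option 3: 2
Option 9 has the most first-place votes.

Option 9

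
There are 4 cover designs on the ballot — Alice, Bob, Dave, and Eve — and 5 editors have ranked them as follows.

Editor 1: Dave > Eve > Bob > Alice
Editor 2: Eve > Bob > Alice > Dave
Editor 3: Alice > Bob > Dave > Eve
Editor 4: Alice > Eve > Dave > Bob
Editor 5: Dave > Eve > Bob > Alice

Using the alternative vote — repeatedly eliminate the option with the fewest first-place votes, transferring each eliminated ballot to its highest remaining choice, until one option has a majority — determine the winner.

Round 1: Alice 2, Dave 2, Eve 1, Bob 0. Bob has the fewest and is eliminated.
Round 2: Alice 2, Dave 2, Eve 1. Eve has the fewest and is eliminated.
Round 3: Alice 3, Dave 2. Alice has a majority.

Alice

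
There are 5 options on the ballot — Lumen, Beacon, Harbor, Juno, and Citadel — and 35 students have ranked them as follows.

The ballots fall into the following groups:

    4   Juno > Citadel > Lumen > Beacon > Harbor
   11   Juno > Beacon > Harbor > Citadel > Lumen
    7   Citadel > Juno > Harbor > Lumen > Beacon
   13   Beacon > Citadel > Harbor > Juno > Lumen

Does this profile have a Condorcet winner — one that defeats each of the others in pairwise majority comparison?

Head-to-head results (35 voters total):
Lumen vs Beacon: Beacon wins 24–11.
Lumen vs Harbor: Harbor wins 31–4.
Lumen vs Juno: Juno wins 35–0.
Lumen vs Citadel: Citadel wins 35–0.
Beacon vs Harbor: Beacon wins 28–7.
Beacon vs Juno: Juno wins 22–13.
Beacon vs Citadel: Beacon wins 24–11.
Harbor vs Juno: Juno wins 22–13.
Harbor vs Citadel: Citadel wins 24–11.
Juno vs Citadel: Citadel wins 20–15.
No candidate beats all others: Beacon beats Citadel beats Juno beats Beacon, a majority cycle.

No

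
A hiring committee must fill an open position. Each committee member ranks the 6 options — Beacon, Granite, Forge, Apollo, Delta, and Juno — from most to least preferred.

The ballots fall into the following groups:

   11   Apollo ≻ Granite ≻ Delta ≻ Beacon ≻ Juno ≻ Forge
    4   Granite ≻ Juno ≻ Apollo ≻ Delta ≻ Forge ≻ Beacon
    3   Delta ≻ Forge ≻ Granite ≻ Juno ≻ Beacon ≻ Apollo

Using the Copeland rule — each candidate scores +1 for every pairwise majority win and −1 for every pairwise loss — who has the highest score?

Pairwise results:
  Beacon vs Granite: Granite wins 18–0.
  Beacon vs Forge: Beacon wins 11–7.
  Beacon vs Apollo: Apollo wins 15–3.
  Beacon vs Delta: Delta wins 18–0.
  Beacon vs Juno: Beacon wins 11–7.
  Granite vs Forge: Granite wins 15–3.
  Granite vs Apollo: Apollo wins 11–7.
  Granite vs Delta: Granite wins 15–3.
  Granite vs Juno: Granite wins 18–0.
  Forge vs Apollo: Apollo wins 15–3.
  Forge vs Delta: Delta wins 18–0.
  Forge vs Juno: Juno wins 15–3.
  Apollo vs Delta: Apollo wins 15–3.
  Apollo vs Juno: Apollo wins 11–7.
  Delta vs Juno: Delta wins 14–4.
Copeland scores (wins − losses):
  Beacon: 2 − 3 = -1
  Granite: 4 − 1 = 3
  Forge: 0 − 5 = -5
  Apollo: 5 − 0 = 5
  Delta: 3 − 2 = 1
  Juno: 1 − 4 = -3
Apollo has the best Copeland score.

Apollo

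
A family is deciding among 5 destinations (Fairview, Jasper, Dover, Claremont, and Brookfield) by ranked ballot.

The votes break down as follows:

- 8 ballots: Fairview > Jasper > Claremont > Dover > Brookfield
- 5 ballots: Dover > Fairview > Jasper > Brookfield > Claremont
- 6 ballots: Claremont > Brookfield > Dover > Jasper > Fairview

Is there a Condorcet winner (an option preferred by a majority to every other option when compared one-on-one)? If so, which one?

There is no Condorcet winner

Head-to-head results (19 voters total):
Fairview vs Jasper: Fairview wins 13–6.
Fairview vs Dover: Dover wins 11–8.
Fairview vs Claremont: Fairview wins 13–6.
Fairview vs Brookfield: Fairview wins 13–6.
Jasper vs Dover: Dover wins 11–8.
Jasper vs Claremont: Jasper wins 13–6.
Jasper vs Brookfield: Jasper wins 13–6.
Dover vs Claremont: Claremont wins 14–5.
Dover vs Brookfield: Dover wins 13–6.
Claremont vs Brookfield: Claremont wins 14–5.
No candidate beats all others: Fairview beats Claremont beats Dover beats Fairview, a majority cycle.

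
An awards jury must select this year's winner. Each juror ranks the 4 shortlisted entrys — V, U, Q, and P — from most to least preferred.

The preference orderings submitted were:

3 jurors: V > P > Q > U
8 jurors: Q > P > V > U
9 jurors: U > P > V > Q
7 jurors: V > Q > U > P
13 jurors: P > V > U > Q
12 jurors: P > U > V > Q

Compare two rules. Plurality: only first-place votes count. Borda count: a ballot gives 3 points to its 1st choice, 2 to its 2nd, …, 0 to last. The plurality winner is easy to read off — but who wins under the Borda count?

Plurality first-place counts: V 10, U 9, Q 8, P 25 → P.
Borda totals: V 85, U 71, Q 41, P 115 → P.

P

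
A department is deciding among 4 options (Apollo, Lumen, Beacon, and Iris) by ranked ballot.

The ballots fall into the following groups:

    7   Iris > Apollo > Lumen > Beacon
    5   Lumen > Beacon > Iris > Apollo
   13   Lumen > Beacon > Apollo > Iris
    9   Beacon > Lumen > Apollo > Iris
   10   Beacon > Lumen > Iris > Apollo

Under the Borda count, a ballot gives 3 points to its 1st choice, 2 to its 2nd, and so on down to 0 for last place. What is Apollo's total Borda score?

Borda scores:
  Apollo: 7·2 + 5·0 + 13·1 + 9·1 + 10·0 = 36
  Lumen: 7·1 + 5·3 + 13·3 + 9·2 + 10·2 = 99
  Beacon: 7·0 + 5·2 + 13·2 + 9·3 + 10·3 = 93
  Iris: 7·3 + 5·1 + 13·0 + 9·0 + 10·1 = 36

36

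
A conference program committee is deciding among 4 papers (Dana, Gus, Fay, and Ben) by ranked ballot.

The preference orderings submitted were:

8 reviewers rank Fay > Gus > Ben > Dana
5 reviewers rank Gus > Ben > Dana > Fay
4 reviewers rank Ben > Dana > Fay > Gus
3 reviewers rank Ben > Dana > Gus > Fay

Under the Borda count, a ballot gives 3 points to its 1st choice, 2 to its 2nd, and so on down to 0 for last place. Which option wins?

Borda scores:
  Dana: 8·0 + 5·1 + 4·2 + 3·2 = 19
  Gus: 8·2 + 5·3 + 4·0 + 3·1 = 34
  Fay: 8·3 + 5·0 + 4·1 + 3·0 = 28
  Ben: 8·1 + 5·2 + 4·3 + 3·3 = 39
Ben has the highest total.

Ben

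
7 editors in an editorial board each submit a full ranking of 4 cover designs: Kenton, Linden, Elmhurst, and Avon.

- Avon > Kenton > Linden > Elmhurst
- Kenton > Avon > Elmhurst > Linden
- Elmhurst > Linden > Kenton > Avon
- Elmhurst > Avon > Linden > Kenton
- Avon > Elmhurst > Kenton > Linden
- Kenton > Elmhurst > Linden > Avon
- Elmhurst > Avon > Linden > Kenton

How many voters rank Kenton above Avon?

Ballots ranking Kenton above Avon: 3.
Ballots ranking Avon above Kenton: 4.
So 3 of 7 voters prefer Kenton to Avon.

3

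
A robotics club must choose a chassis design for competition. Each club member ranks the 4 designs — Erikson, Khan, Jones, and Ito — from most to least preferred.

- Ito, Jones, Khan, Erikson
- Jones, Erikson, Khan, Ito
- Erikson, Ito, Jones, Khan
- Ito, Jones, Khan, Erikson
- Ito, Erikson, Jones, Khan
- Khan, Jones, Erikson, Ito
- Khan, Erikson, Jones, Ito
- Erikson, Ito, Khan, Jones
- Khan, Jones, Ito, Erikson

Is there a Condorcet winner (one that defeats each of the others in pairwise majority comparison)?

Head-to-head results (9 voters total):
Erikson vs Khan: Khan wins 5–4.
Erikson vs Jones: Jones wins 5–4.
Erikson vs Ito: Erikson wins 5–4.
Khan vs Jones: Jones wins 5–4.
Khan vs Ito: Ito wins 5–4.
Jones vs Ito: Ito wins 5–4.
No candidate beats all others: Erikson beats Ito beats Khan beats Erikson, a majority cycle.

No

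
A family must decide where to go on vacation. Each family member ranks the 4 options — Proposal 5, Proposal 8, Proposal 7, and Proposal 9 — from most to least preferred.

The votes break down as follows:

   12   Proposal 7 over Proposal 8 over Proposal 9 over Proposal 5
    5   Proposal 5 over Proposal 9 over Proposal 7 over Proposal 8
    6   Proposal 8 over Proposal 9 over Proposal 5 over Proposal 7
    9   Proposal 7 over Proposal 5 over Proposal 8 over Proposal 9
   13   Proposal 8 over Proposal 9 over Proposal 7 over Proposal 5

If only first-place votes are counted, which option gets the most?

Proposal 7

First-place vote totals:
  Proposal 5: 5
  Proposal 8: 19
  Proposal 7: 21
  Proposal 9: 0
Proposal 7 has the most first-place votes.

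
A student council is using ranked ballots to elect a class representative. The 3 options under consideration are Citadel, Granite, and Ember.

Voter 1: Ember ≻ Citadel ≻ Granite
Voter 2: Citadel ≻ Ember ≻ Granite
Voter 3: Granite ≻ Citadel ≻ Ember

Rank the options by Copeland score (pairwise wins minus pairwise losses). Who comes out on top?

Citadel

Pairwise results:
  Citadel vs Granite: Citadel wins 2–1.
  Citadel vs Ember: Citadel wins 2–1.
  Granite vs Ember: Ember wins 2–1.
Copeland scores (wins − losses):
  Citadel: 2 − 0 = 2
  Granite: 0 − 2 = -2
  Ember: 1 − 1 = 0
Citadel has the best Copeland score.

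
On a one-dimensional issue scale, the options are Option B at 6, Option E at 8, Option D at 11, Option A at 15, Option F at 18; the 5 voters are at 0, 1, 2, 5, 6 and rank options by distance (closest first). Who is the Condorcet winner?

Option B

With single-peaked preferences on a line, the Condorcet winner is the candidate closest to the median voter.
The median voter (position 2) is closest to Option B at 6.
Check: Option B vs Option E — voters closer to Option B: 5 of 5.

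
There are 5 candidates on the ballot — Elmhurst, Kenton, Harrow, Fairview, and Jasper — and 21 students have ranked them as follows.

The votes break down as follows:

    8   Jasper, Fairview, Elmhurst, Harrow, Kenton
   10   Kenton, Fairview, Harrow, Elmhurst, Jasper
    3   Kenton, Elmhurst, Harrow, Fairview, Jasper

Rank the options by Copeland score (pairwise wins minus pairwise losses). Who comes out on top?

Pairwise results:
  Elmhurst vs Kenton: Kenton wins 13–8.
  Elmhurst vs Harrow: Elmhurst wins 11–10.
  Elmhurst vs Fairview: Fairview wins 18–3.
  Elmhurst vs Jasper: Elmhurst wins 13–8.
  Kenton vs Harrow: Kenton wins 13–8.
  Kenton vs Fairview: Kenton wins 13–8.
  Kenton vs Jasper: Kenton wins 13–8.
  Harrow vs Fairview: Fairview wins 18–3.
  Harrow vs Jasper: Harrow wins 13–8.
  Fairview vs Jasper: Fairview wins 13–8.
Copeland scores (wins − losses):
  Elmhurst: 2 − 2 = 0
  Kenton: 4 − 0 = 4
  Harrow: 1 − 3 = -2
  Fairview: 3 − 1 = 2
  Jasper: 0 − 4 = -4
Kenton has the best Copeland score.

Kenton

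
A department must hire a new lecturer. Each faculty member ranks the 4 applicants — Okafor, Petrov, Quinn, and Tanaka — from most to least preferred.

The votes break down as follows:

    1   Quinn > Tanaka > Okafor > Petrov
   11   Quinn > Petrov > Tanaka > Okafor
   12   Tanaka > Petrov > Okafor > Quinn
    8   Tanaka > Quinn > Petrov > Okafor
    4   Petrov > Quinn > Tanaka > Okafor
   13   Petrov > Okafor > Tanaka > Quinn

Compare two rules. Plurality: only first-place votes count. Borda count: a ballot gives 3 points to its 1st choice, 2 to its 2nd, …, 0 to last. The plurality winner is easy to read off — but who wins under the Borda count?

Petrov

Plurality first-place counts: Okafor 0, Petrov 17, Quinn 12, Tanaka 20 → Tanaka.
Borda totals: Okafor 39, Petrov 105, Quinn 60, Tanaka 90 → Petrov.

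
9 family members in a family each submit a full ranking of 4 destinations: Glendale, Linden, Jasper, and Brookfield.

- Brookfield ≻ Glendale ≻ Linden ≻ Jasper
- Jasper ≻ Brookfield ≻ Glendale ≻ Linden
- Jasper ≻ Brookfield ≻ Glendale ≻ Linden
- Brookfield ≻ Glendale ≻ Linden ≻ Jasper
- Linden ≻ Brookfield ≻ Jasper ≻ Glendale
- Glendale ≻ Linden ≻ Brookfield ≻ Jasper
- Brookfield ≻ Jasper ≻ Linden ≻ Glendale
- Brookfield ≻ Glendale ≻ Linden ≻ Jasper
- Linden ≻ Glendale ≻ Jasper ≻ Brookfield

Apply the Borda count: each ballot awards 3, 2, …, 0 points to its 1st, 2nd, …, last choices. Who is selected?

Brookfield

Borda scores:
  Glendale: 2 + 1 + 1 + 2 + 0 + 3 + 0 + 2 + 2 = 13
  Linden: 1 + 0 + 0 + 1 + 3 + 2 + 1 + 1 + 3 = 12
  Jasper: 0 + 3 + 3 + 0 + 1 + 0 + 2 + 0 + 1 = 10
  Brookfield: 3 + 2 + 2 + 3 + 2 + 1 + 3 + 3 + 0 = 19
Brookfield has the highest total.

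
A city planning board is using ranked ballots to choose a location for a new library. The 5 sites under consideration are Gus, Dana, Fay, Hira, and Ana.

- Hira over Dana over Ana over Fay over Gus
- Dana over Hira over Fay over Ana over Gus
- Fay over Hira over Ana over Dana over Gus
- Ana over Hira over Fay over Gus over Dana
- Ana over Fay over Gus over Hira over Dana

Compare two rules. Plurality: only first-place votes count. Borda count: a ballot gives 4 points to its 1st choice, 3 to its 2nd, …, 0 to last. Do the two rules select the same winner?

No

Plurality first-place counts: Gus 0, Dana 1, Fay 1, Hira 1, Ana 2 → Ana.
Borda totals: Gus 3, Dana 8, Fay 12, Hira 14, Ana 13 → Hira.
The two rules disagree: plurality picks Ana, Borda picks Hira.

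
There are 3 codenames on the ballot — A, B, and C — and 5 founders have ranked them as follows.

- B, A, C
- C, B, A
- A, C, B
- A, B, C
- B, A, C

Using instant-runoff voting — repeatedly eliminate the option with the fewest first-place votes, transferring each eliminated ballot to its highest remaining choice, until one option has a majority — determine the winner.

B

Round 1: A 2, B 2, C 1. C has the fewest and is eliminated.
Round 2: B 3, A 2. B has a majority.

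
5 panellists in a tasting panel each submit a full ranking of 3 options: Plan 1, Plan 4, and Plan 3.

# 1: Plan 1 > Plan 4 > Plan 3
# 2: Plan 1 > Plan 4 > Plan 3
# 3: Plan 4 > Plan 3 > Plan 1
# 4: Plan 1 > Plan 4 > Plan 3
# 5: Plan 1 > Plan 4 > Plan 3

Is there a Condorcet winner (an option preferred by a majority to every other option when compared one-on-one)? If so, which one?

Head-to-head results (5 voters total):
Plan 1 vs Plan 4: Plan 1 wins 4–1.
Plan 1 vs Plan 3: Plan 1 wins 4–1.
Plan 4 vs Plan 3: Plan 4 wins 5–0.
Plan 1 beats each rival — Plan 4 (4–1), Plan 3 (4–1) — so Plan 1 is the Condorcet winner.

Plan 1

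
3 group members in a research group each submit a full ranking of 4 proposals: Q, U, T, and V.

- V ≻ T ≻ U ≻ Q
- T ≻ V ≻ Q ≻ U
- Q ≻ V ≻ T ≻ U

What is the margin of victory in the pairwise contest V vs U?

Ballots ranking V above U: 3.
Ballots ranking U above V: 0.
V wins 3–0, a margin of 3.

3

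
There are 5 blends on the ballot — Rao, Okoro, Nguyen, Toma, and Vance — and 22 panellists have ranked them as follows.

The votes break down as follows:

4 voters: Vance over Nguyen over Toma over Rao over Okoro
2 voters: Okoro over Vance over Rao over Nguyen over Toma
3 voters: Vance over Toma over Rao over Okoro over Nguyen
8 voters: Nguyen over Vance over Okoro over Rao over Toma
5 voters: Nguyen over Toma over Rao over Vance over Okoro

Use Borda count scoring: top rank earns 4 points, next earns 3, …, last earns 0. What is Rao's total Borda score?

Borda scores:
  Rao: 4·1 + 2·2 + 3·2 + 8·1 + 5·2 = 32
  Okoro: 4·0 + 2·4 + 3·1 + 8·2 + 5·0 = 27
  Nguyen: 4·3 + 2·1 + 3·0 + 8·4 + 5·4 = 66
  Toma: 4·2 + 2·0 + 3·3 + 8·0 + 5·3 = 32
  Vance: 4·4 + 2·3 + 3·4 + 8·3 + 5·1 = 63

32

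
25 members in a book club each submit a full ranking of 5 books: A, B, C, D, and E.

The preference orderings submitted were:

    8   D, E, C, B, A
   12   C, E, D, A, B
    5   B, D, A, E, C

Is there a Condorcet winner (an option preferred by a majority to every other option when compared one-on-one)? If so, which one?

Head-to-head results (25 voters total):
A vs B: B wins 13–12.
A vs C: C wins 20–5.
A vs D: D wins 25–0.
A vs E: E wins 20–5.
B vs C: C wins 20–5.
B vs D: D wins 20–5.
B vs E: E wins 20–5.
C vs D: D wins 13–12.
C vs E: E wins 13–12.
D vs E: D wins 13–12.
D beats each rival — A (25–0), B (20–5), C (13–12), E (13–12) — so D is the Condorcet winner.

D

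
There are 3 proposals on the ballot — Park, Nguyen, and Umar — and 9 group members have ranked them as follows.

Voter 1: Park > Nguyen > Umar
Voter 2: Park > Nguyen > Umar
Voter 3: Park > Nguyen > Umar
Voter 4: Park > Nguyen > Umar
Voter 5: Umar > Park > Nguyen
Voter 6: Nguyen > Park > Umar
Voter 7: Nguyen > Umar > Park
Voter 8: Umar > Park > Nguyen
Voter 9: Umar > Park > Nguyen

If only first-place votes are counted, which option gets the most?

Park

First-place vote totals:
  Park: 4
  Nguyen: 2
  Umar: 3
Park has the most first-place votes.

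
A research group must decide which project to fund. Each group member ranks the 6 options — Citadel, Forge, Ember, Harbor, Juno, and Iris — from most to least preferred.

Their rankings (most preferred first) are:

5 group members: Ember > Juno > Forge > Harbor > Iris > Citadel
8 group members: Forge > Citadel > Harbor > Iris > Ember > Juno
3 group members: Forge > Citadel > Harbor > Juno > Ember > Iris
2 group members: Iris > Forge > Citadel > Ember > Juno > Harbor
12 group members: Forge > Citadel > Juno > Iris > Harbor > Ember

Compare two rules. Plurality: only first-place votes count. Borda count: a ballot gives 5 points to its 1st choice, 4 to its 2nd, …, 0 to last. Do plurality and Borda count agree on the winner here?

Plurality first-place counts: Citadel 0, Forge 23, Ember 5, Harbor 0, Juno 0, Iris 2 → Forge.
Borda totals: Citadel 98, Forge 138, Ember 40, Harbor 55, Juno 64, Iris 55 → Forge.
The two rules agree on Forge.

Yes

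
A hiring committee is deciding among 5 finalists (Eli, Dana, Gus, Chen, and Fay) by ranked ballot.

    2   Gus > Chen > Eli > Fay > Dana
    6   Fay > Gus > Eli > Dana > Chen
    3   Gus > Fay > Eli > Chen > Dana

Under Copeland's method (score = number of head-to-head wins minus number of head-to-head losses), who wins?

Fay

Pairwise results:
  Eli vs Dana: Eli wins 11–0.
  Eli vs Gus: Gus wins 11–0.
  Eli vs Chen: Eli wins 9–2.
  Eli vs Fay: Fay wins 9–2.
  Dana vs Gus: Gus wins 11–0.
  Dana vs Chen: Dana wins 6–5.
  Dana vs Fay: Fay wins 11–0.
  Gus vs Chen: Gus wins 11–0.
  Gus vs Fay: Fay wins 6–5.
  Chen vs Fay: Fay wins 9–2.
Copeland scores (wins − losses):
  Eli: 2 − 2 = 0
  Dana: 1 − 3 = -2
  Gus: 3 − 1 = 2
  Chen: 0 − 4 = -4
  Fay: 4 − 0 = 4
Fay has the best Copeland score.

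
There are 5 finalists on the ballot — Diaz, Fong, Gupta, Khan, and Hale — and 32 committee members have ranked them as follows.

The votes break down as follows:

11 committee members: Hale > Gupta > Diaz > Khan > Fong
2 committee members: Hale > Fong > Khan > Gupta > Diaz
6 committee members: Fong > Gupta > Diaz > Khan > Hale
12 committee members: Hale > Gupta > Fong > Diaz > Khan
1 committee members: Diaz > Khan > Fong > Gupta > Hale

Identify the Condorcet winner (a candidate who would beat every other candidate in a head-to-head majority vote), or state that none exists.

Head-to-head results (32 voters total):
Diaz vs Fong: Fong wins 20–12.
Diaz vs Gupta: Gupta wins 31–1.
Diaz vs Khan: Diaz wins 30–2.
Diaz vs Hale: Hale wins 25–7.
Fong vs Gupta: Gupta wins 23–9.
Fong vs Khan: Fong wins 20–12.
Fong vs Hale: Hale wins 25–7.
Gupta vs Khan: Gupta wins 29–3.
Gupta vs Hale: Hale wins 25–7.
Khan vs Hale: Hale wins 25–7.
Hale beats each rival — Diaz (25–7), Fong (25–7), Gupta (25–7), Khan (25–7) — so Hale is the Condorcet winner.

Hale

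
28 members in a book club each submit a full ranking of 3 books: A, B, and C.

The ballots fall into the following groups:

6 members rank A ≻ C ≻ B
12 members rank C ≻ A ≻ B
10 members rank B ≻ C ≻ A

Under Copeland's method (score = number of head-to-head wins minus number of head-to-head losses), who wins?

Pairwise results:
  A vs B: A wins 18–10.
  A vs C: C wins 22–6.
  B vs C: C wins 18–10.
Copeland scores (wins − losses):
  A: 1 − 1 = 0
  B: 0 − 2 = -2
  C: 2 − 0 = 2
C has the best Copeland score.

C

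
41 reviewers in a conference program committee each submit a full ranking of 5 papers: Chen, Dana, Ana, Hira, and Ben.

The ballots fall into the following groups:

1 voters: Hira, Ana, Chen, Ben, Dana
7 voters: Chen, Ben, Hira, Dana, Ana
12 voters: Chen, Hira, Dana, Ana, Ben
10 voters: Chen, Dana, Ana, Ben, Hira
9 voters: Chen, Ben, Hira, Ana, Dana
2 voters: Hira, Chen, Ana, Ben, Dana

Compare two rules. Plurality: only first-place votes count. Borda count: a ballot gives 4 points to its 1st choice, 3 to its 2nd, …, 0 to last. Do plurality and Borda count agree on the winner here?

Yes

Plurality first-place counts: Chen 38, Dana 0, Ana 0, Hira 3, Ben 0 → Chen.
Borda totals: Chen 160, Dana 61, Ana 48, Hira 80, Ben 61 → Chen.
The two rules agree on Chen.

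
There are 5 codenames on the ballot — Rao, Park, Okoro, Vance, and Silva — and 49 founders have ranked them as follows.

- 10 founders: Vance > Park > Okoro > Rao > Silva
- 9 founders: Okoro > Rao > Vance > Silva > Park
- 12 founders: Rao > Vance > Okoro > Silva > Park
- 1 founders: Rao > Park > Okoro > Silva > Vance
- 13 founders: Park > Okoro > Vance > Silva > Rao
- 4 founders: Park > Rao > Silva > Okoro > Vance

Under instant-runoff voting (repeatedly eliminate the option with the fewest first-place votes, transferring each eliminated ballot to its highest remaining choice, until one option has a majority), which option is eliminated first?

Round 1: Park 17, Rao 13, Vance 10, Okoro 9, Silva 0. Silva has the fewest and is eliminated.
Round 2: Park 17, Rao 13, Vance 10, Okoro 9. Okoro has the fewest and is eliminated.
Round 3: Rao 22, Park 17, Vance 10. Vance has the fewest and is eliminated.
Round 4: Park 27, Rao 22. Park has a majority.

Silva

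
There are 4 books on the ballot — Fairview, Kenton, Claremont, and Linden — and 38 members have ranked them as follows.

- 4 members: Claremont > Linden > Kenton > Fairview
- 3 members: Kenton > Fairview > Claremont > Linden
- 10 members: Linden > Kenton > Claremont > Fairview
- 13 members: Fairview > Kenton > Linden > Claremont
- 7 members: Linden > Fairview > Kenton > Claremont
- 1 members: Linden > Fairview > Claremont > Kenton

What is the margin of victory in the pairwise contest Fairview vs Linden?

6

Ballots ranking Fairview above Linden: 3+13 = 16.
Ballots ranking Linden above Fairview: 4+10+7+1 = 22.
Linden wins 22–16, a margin of 6.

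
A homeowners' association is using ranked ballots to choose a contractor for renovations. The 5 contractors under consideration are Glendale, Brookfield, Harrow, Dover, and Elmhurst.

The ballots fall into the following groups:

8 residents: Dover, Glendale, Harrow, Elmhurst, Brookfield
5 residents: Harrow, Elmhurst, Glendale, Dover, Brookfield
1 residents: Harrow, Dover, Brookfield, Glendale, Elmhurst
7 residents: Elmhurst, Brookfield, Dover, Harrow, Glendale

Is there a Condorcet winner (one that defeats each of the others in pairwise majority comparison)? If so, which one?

Head-to-head results (21 voters total):
Glendale vs Brookfield: Glendale wins 13–8.
Glendale vs Harrow: Harrow wins 13–8.
Glendale vs Dover: Dover wins 16–5.
Glendale vs Elmhurst: Elmhurst wins 12–9.
Brookfield vs Harrow: Harrow wins 14–7.
Brookfield vs Dover: Dover wins 14–7.
Brookfield vs Elmhurst: Elmhurst wins 20–1.
Harrow vs Dover: Dover wins 15–6.
Harrow vs Elmhurst: Harrow wins 14–7.
Dover vs Elmhurst: Elmhurst wins 12–9.
No candidate beats all others: Harrow beats Elmhurst beats Dover beats Harrow, a majority cycle.

No Condorcet winner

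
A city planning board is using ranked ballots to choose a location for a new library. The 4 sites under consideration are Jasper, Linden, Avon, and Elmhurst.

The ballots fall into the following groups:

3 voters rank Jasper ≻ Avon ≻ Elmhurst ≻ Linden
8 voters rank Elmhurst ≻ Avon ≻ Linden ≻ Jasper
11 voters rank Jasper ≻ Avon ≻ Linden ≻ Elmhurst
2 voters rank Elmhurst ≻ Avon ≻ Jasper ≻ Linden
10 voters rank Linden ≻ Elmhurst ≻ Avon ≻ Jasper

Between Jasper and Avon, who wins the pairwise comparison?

Ballots ranking Jasper above Avon: 3+11 = 14.
Ballots ranking Avon above Jasper: 8+2+10 = 20.
Avon wins the head-to-head, 20–14.

Avon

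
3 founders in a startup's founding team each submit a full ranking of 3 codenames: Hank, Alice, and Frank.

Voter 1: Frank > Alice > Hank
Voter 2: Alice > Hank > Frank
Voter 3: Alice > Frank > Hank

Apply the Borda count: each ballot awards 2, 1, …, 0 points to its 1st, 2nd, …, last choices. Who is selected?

Borda scores:
  Hank: 0 + 1 + 0 = 1
  Alice: 1 + 2 + 2 = 5
  Frank: 2 + 0 + 1 = 3
Alice has the highest total.

Alice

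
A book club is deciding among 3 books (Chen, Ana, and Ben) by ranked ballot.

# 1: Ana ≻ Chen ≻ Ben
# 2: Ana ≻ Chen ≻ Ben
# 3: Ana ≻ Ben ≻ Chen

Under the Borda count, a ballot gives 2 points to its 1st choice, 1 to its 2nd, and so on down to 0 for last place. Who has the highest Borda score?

Borda scores:
  Chen: 1 + 1 + 0 = 2
  Ana: 2 + 2 + 2 = 6
  Ben: 0 + 0 + 1 = 1
Ana has the highest total.

Ana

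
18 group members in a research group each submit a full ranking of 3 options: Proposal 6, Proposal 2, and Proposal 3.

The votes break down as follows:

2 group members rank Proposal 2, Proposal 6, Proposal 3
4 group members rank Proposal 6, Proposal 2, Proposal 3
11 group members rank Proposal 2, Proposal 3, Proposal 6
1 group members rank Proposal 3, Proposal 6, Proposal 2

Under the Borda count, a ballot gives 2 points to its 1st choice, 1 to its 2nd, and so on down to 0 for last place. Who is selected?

Proposal 2

Borda scores:
  Proposal 6: 2·1 + 4·2 + 11·0 + 1 = 11
  Proposal 2: 2·2 + 4·1 + 11·2 + 0 = 30
  Proposal 3: 2·0 + 4·0 + 11·1 + 2 = 13
Proposal 2 has the highest total.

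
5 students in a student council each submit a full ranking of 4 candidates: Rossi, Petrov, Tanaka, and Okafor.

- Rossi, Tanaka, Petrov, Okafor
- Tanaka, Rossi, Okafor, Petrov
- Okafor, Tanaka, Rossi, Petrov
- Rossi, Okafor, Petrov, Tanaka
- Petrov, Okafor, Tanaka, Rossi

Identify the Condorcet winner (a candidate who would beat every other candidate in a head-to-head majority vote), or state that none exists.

Head-to-head results (5 voters total):
Rossi vs Petrov: Rossi wins 4–1.
Rossi vs Tanaka: Tanaka wins 3–2.
Rossi vs Okafor: Rossi wins 3–2.
Petrov vs Tanaka: Tanaka wins 3–2.
Petrov vs Okafor: Okafor wins 3–2.
Tanaka vs Okafor: Okafor wins 3–2.
No candidate beats all others: Rossi beats Okafor beats Tanaka beats Rossi, a majority cycle.

No Condorcet winner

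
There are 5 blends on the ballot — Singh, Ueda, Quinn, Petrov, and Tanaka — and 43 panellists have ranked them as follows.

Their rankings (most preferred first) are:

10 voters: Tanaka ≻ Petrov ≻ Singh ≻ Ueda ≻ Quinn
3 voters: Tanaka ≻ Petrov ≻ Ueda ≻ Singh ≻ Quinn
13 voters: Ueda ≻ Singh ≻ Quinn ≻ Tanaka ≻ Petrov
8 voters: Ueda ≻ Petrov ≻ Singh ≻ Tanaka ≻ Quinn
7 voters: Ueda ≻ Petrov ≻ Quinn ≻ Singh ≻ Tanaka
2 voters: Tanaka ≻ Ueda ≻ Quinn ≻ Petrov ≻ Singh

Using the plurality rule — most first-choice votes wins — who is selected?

First-place vote totals:
  Singh: 0
  Ueda: 28
  Quinn: 0
  Petrov: 0
  Tanaka: 15
Ueda has the most first-place votes.

Ueda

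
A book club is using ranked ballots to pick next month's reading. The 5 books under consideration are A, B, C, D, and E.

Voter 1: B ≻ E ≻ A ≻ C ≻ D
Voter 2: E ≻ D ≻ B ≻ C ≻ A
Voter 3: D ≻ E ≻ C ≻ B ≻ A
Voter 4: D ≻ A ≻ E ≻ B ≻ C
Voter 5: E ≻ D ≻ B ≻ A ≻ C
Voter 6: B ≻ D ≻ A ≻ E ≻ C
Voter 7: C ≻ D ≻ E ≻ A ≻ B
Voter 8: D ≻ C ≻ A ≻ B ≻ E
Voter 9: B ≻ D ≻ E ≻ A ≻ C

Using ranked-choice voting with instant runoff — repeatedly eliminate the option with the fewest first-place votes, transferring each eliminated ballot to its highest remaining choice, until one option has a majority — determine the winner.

Round 1: B 3, D 3, E 2, C 1, A 0. A has the fewest and is eliminated.
Round 2: B 3, D 3, E 2, C 1. C has the fewest and is eliminated.
Round 3: D 4, B 3, E 2. E has the fewest and is eliminated.
Round 4: D 6, B 3. D has a majority.

D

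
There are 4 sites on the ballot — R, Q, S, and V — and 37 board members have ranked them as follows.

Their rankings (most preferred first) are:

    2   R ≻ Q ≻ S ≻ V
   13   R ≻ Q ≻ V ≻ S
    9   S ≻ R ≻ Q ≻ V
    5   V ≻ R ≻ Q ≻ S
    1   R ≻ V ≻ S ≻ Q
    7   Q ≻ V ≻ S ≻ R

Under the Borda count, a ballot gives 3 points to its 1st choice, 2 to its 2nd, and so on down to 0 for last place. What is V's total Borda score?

Borda scores:
  R: 2·3 + 13·3 + 9·2 + 5·2 + 3 + 7·0 = 76
  Q: 2·2 + 13·2 + 9·1 + 5·1 + 0 + 7·3 = 65
  S: 2·1 + 13·0 + 9·3 + 5·0 + 1 + 7·1 = 37
  V: 2·0 + 13·1 + 9·0 + 5·3 + 2 + 7·2 = 44

44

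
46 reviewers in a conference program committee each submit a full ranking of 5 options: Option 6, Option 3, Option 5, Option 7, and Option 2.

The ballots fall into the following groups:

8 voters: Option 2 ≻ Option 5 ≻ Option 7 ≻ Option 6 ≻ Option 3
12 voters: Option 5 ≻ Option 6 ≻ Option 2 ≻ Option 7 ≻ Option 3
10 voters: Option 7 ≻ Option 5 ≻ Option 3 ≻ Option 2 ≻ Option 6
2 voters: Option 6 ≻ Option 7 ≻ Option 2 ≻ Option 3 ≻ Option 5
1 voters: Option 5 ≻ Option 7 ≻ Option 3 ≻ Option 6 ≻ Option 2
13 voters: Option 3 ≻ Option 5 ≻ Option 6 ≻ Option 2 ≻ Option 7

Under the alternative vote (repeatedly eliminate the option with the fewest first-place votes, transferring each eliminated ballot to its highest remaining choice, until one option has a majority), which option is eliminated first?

Option 6

Round 1: Option 3 13, Option 5 13, Option 7 10, Option 2 8, Option 6 2. Option 6 has the fewest and is eliminated.
Round 2: Option 3 13, Option 5 13, Option 7 12, Option 2 8. Option 2 has the fewest and is eliminated.
Round 3: Option 5 21, Option 3 13, Option 7 12. Option 7 has the fewest and is eliminated.
Round 4: Option 5 31, Option 3 15. Option 5 has a majority.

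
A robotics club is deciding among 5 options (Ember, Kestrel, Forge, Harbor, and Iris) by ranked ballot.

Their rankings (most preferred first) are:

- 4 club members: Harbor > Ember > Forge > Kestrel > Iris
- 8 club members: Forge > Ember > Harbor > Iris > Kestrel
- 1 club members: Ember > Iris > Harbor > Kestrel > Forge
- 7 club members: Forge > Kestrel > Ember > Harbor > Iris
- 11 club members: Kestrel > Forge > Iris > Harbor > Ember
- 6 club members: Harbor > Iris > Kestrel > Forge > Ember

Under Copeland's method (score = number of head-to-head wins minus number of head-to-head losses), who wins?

Pairwise results:
  Ember vs Kestrel: Kestrel wins 24–13.
  Ember vs Forge: Forge wins 32–5.
  Ember vs Harbor: Harbor wins 21–16.
  Ember vs Iris: Ember wins 20–17.
  Kestrel vs Forge: Forge wins 19–18.
  Kestrel vs Harbor: Harbor wins 19–18.
  Kestrel vs Iris: Kestrel wins 22–15.
  Forge vs Harbor: Forge wins 26–11.
  Forge vs Iris: Forge wins 30–7.
  Harbor vs Iris: Harbor wins 25–12.
Copeland scores (wins − losses):
  Ember: 1 − 3 = -2
  Kestrel: 2 − 2 = 0
  Forge: 4 − 0 = 4
  Harbor: 3 − 1 = 2
  Iris: 0 − 4 = -4
Forge has the best Copeland score.

Forge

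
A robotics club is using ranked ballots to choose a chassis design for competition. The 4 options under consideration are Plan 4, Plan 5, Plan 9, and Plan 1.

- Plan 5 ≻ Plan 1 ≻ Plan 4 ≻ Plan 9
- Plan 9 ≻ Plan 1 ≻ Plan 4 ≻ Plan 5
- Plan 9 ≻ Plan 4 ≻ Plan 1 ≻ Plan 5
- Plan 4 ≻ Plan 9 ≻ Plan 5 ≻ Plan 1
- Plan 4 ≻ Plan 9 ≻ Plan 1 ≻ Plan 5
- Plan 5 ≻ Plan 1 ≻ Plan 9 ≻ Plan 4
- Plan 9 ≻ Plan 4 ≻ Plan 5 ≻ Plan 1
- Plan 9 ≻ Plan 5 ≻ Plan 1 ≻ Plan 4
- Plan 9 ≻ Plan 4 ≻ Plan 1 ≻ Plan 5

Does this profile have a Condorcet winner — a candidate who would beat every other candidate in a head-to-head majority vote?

Head-to-head results (9 voters total):
Plan 4 vs Plan 5: Plan 4 wins 6–3.
Plan 4 vs Plan 9: Plan 9 wins 6–3.
Plan 4 vs Plan 1: Plan 4 wins 5–4.
Plan 5 vs Plan 9: Plan 9 wins 7–2.
Plan 5 vs Plan 1: Plan 5 wins 5–4.
Plan 9 vs Plan 1: Plan 9 wins 7–2.
Plan 9 beats each rival — Plan 4 (6–3), Plan 5 (7–2), Plan 1 (7–2) — so Plan 9 is the Condorcet winner.

Yes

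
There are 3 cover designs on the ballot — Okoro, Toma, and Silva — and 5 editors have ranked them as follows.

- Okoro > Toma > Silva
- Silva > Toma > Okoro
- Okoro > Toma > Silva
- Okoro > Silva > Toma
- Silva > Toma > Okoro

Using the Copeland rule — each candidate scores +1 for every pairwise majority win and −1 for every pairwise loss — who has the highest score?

Pairwise results:
  Okoro vs Toma: Okoro wins 3–2.
  Okoro vs Silva: Okoro wins 3–2.
  Toma vs Silva: Silva wins 3–2.
Copeland scores (wins − losses):
  Okoro: 2 − 0 = 2
  Toma: 0 − 2 = -2
  Silva: 1 − 1 = 0
Okoro has the best Copeland score.

Okoro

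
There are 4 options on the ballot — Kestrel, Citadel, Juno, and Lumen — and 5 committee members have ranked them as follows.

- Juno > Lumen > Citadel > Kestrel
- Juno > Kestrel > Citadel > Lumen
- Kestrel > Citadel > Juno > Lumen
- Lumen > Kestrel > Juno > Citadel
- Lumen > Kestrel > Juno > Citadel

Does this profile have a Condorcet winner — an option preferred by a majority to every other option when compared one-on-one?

No

Head-to-head results (5 voters total):
Kestrel vs Citadel: Kestrel wins 4–1.
Kestrel vs Juno: Kestrel wins 3–2.
Kestrel vs Lumen: Lumen wins 3–2.
Citadel vs Juno: Juno wins 4–1.
Citadel vs Lumen: Lumen wins 3–2.
Juno vs Lumen: Juno wins 3–2.
No candidate beats all others: Kestrel beats Juno beats Lumen beats Kestrel, a majority cycle.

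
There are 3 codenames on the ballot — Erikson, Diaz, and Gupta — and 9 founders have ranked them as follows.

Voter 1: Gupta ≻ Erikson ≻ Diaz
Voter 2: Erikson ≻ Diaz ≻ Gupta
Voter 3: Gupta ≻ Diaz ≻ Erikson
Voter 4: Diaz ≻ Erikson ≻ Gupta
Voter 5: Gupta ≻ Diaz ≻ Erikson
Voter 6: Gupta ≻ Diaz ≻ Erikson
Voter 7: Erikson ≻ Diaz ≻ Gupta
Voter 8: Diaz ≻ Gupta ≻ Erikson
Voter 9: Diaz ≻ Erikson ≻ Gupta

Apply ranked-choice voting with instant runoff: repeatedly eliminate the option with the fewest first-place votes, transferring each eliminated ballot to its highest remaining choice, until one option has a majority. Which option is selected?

Round 1: Gupta 4, Diaz 3, Erikson 2. Erikson has the fewest and is eliminated.
Round 2: Diaz 5, Gupta 4. Diaz has a majority.

Diaz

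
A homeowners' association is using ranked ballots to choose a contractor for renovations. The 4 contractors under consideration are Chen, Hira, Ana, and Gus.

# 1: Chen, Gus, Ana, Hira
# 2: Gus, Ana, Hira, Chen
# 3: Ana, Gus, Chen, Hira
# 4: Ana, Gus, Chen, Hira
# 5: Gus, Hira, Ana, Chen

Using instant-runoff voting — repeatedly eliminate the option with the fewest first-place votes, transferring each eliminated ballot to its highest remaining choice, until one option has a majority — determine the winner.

Gus

Round 1: Ana 2, Gus 2, Chen 1, Hira 0. Hira has the fewest and is eliminated.
Round 2: Ana 2, Gus 2, Chen 1. Chen has the fewest and is eliminated.
Round 3: Gus 3, Ana 2. Gus has a majority.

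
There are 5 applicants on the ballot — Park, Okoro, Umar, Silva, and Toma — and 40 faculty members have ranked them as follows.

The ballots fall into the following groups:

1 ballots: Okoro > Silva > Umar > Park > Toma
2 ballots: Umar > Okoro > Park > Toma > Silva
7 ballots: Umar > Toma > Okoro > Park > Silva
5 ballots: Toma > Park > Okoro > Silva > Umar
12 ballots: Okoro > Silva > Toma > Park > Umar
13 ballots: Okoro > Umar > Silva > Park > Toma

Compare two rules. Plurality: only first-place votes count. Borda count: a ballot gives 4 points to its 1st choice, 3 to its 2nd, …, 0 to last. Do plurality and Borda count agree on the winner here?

Plurality first-place counts: Park 0, Okoro 26, Umar 9, Silva 0, Toma 5 → Okoro.
Borda totals: Park 52, Okoro 134, Umar 77, Silva 70, Toma 67 → Okoro.
The two rules agree on Okoro.

Yes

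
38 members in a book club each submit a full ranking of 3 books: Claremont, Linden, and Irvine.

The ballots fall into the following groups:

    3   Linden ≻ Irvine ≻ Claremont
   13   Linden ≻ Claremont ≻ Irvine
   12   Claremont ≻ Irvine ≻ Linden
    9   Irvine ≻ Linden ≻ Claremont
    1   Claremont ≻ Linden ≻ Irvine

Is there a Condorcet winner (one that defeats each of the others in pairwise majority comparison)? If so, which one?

Head-to-head results (38 voters total):
Claremont vs Linden: Linden wins 25–13.
Claremont vs Irvine: Claremont wins 26–12.
Linden vs Irvine: Irvine wins 21–17.
No candidate beats all others: Claremont beats Irvine beats Linden beats Claremont, a majority cycle.

No Condorcet winner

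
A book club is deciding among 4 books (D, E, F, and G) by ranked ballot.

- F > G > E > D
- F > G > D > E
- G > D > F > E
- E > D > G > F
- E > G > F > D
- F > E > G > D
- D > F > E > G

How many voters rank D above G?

2

Ballots ranking D above G: 2.
Ballots ranking G above D: 5.
So 2 of 7 voters prefer D to G.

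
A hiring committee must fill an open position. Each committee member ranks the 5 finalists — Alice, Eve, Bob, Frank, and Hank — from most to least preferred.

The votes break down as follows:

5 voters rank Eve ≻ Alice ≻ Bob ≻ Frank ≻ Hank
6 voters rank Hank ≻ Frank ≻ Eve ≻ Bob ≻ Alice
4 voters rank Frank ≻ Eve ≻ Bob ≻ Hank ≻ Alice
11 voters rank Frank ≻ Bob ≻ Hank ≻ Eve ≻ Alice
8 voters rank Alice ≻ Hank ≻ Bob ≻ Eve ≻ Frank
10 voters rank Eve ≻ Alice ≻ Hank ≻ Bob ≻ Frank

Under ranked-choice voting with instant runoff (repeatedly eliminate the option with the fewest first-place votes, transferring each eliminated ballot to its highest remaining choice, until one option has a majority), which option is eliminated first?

Round 1: Eve 15, Frank 15, Alice 8, Hank 6, Bob 0. Bob has the fewest and is eliminated.
Round 2: Eve 15, Frank 15, Alice 8, Hank 6. Hank has the fewest and is eliminated.
Round 3: Frank 21, Eve 15, Alice 8. Alice has the fewest and is eliminated.
Round 4: Eve 23, Frank 21. Eve has a majority.

Bob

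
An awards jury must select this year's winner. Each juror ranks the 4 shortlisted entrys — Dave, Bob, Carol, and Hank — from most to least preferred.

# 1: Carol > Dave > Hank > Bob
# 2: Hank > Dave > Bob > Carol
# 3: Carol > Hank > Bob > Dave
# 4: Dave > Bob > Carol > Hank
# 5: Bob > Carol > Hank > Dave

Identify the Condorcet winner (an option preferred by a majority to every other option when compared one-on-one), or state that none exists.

There is no Condorcet winner

Head-to-head results (5 voters total):
Dave vs Bob: Dave wins 3–2.
Dave vs Carol: Carol wins 3–2.
Dave vs Hank: Hank wins 3–2.
Bob vs Carol: Bob wins 3–2.
Bob vs Hank: Hank wins 3–2.
Carol vs Hank: Carol wins 4–1.
No candidate beats all others: Dave beats Bob beats Carol beats Dave, a majority cycle.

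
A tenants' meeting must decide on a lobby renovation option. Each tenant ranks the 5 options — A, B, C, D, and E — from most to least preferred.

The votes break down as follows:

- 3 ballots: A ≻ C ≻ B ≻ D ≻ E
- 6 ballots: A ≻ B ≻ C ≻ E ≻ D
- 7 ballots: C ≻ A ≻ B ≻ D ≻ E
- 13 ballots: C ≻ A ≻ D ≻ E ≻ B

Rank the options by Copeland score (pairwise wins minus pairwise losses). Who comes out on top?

Pairwise results:
  A vs B: A wins 29–0.
  A vs C: C wins 20–9.
  A vs D: A wins 29–0.
  A vs E: A wins 29–0.
  B vs C: C wins 23–6.
  B vs D: B wins 16–13.
  B vs E: B wins 16–13.
  C vs D: C wins 29–0.
  C vs E: C wins 29–0.
  D vs E: D wins 23–6.
Copeland scores (wins − losses):
  A: 3 − 1 = 2
  B: 2 − 2 = 0
  C: 4 − 0 = 4
  D: 1 − 3 = -2
  E: 0 − 4 = -4
C has the best Copeland score.

C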